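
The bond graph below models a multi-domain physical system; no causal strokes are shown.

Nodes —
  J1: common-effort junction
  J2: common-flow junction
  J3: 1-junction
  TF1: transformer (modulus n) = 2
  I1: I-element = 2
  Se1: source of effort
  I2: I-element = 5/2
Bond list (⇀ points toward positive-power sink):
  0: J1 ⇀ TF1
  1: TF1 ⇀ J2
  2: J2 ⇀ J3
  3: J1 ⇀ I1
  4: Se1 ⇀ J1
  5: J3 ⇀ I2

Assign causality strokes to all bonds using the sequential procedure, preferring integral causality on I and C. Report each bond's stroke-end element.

bond 0 stroke→TF1
bond 1 stroke→J2
bond 2 stroke→J3
bond 3 stroke→I1
bond 4 stroke→J1
bond 5 stroke→I2

#4 stroke→J1  (source Se1 imposes e)
#0 stroke→TF1  (common-e at J1 fixed by 4)
#3 stroke→I1  (0-jn J1 has e-setter on 4)
#1 stroke→J2  (TF1 one-in-one-out from 0)
#2 stroke→J3  (closing 1-jn rule on J2)
#5 stroke→I2  (only one flow-in slot at J3)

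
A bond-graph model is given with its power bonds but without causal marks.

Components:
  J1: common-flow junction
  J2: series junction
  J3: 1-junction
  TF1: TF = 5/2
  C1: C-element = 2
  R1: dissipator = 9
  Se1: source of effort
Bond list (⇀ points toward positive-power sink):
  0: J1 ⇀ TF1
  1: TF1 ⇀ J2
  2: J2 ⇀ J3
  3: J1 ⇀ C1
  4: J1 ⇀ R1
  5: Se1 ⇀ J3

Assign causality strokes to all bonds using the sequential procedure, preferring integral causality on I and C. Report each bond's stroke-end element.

β0 stroke at J1
β1 stroke at TF1
β2 stroke at J2
β3 stroke at J1
β4 stroke at R1
β5 stroke at J3

bond 5 stroke at J3  (Se1: effort source, stroke at far end)
bond 2 stroke at J2  (J3: last free bond brings flow in)
bond 1 stroke at TF1  (only one flow-in slot at J2)
bond 0 stroke at J1  (TF1: transformer flips bond 1)
bond 3 stroke at J1  (C1 outputs effort q/C1)
bond 4 stroke at R1  (only one flow-in slot at J1)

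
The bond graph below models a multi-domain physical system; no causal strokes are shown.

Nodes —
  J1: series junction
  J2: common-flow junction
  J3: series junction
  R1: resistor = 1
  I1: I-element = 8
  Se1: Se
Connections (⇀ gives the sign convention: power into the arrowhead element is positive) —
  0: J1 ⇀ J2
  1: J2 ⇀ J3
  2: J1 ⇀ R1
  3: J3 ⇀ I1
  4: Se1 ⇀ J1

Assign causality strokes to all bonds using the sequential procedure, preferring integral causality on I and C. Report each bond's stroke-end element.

#0 |J2
#1 |J3
#2 |J1
#3 |I1
#4 |J1

β4 →J1  (Se1: effort source, stroke at far end)
β3 →I1  (I1 outputs flow p/I1)
β1 →J3  (J3 flow already set via bond 3)
β0 →J2  (common-f at J2 fixed by 1)
β2 →J1  (common-f at J1 fixed by 0)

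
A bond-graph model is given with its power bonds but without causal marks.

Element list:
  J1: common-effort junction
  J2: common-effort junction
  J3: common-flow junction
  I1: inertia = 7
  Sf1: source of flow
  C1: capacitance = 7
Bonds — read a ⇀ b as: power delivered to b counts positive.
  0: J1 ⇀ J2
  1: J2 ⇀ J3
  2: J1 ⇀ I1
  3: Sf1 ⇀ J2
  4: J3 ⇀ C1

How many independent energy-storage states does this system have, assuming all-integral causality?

2  (C1, I1 all integral)

bond 3 |Sf1  (Sf1 (Sf) sets flow on bond)
bond 2 |I1  (I1: I, integral causality)
bond 0 |J1  (only one effort-in slot at J1)
bond 1 |J2  (closing 0-jn rule on J2)
bond 4 |J3  (J3: bond 1 brought flow, rest push out)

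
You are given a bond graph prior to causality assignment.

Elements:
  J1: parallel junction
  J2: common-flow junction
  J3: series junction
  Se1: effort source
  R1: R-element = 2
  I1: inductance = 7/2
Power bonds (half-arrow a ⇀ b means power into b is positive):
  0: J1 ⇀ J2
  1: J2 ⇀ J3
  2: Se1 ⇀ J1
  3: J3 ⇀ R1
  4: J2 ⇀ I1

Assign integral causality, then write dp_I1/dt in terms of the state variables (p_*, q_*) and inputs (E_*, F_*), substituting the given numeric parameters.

dp_I1/dt = E_Se1 - 4*p_I1/7

#2 |J1  (Se1 fixes effort; stroke away)
#0 |J2  (0-jn J1 has e-setter on 2)
#4 |I1  (prefer integral on I1)
#1 |J2  (J2 flow already set via bond 4)
#3 |J3  (1-jn J3 has f-setter on 1)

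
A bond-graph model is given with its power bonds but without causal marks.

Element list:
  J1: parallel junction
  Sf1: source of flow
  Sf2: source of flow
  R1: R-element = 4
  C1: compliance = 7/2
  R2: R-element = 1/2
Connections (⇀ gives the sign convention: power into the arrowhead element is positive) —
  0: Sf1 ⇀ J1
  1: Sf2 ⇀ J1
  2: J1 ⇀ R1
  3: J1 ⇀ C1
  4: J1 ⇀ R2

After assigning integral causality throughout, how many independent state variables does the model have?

b0 stroke at Sf1  (source Sf1 imposes f)
b1 stroke at Sf2  (Sf2 (Sf) sets flow on bond)
b3 stroke at J1  (prefer integral on C1)
b2 stroke at R1  (J1 effort already set via bond 3)
b4 stroke at R2  (0-jn J1 has e-setter on 3)

1  (C1 all integral)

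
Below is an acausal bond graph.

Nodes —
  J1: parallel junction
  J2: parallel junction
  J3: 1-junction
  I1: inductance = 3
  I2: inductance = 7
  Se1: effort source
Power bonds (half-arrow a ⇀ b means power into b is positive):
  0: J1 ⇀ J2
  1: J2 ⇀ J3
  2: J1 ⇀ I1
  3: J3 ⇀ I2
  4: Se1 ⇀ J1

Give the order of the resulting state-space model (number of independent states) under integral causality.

2  (I1, I2 all integral)

#4 →J1  (Se1 (Se) sets effort on bond)
#0 →J2  (common-e at J1 fixed by 4)
#2 →I1  (common-e at J1 fixed by 4)
#1 →J3  (J2: bond 0 brought effort, rest push out)
#3 →I2  (closing 1-jn rule on J3)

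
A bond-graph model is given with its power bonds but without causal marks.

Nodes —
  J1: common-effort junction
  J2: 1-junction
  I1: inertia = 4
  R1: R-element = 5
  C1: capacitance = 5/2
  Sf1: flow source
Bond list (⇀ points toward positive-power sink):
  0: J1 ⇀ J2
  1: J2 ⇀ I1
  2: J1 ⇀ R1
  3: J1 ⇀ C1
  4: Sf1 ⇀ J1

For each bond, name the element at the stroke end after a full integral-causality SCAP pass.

bond 4 stroke→Sf1  (Sf1: flow source, stroke at near end)
bond 1 stroke→I1  (I1 integral (f out))
bond 0 stroke→J2  (1-jn J2 has f-setter on 1)
bond 3 stroke→J1  (prefer integral on C1)
bond 2 stroke→R1  (J1: bond 3 brought effort, rest push out)

bond 0 stroke→J2
bond 1 stroke→I1
bond 2 stroke→R1
bond 3 stroke→J1
bond 4 stroke→Sf1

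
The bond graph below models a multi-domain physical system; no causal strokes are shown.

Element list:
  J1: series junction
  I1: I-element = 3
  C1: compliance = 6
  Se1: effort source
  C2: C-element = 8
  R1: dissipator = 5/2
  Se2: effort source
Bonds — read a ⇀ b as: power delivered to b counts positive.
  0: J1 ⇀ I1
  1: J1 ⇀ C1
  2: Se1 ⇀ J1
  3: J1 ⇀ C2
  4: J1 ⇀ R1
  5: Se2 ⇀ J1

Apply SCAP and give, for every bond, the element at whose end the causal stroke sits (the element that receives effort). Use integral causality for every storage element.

b0 →I1
b1 →J1
b2 →J1
b3 →J1
b4 →J1
b5 →J1

b2 stroke→J1  (Se1: effort source, stroke at far end)
b5 stroke→J1  (source Se2 imposes e)
b0 stroke→I1  (I1 integral (f out))
b1 stroke→J1  (J1: bond 0 brought flow, rest push out)
b3 stroke→J1  (J1: bond 0 brought flow, rest push out)
b4 stroke→J1  (1-jn J1 has f-setter on 0)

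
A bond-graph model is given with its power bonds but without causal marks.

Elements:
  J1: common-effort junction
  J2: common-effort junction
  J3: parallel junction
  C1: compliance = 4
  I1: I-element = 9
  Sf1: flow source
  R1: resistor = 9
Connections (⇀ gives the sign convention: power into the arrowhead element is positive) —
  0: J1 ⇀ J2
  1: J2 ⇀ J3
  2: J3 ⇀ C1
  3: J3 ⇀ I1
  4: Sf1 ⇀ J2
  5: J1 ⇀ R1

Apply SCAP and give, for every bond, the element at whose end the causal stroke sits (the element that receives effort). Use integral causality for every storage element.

β0 |J1
β1 |J2
β2 |J3
β3 |I1
β4 |Sf1
β5 |R1

bond 4 stroke at Sf1  (source Sf1 imposes f)
bond 2 stroke at J3  (C1: C, integral causality)
bond 1 stroke at J2  (0-jn J3 has e-setter on 2)
bond 3 stroke at I1  (common-e at J3 fixed by 2)
bond 0 stroke at J1  (J2: bond 1 brought effort, rest push out)
bond 5 stroke at R1  (common-e at J1 fixed by 0)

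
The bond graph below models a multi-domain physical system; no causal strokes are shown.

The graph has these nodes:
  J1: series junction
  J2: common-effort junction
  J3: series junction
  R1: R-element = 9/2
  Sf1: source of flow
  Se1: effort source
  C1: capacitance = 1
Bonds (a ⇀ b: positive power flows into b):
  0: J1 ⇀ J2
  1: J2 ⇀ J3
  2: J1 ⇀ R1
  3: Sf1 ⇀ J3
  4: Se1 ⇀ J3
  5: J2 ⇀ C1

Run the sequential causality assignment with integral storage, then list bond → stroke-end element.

β0 stroke at J1
β1 stroke at J3
β2 stroke at R1
β3 stroke at Sf1
β4 stroke at J3
β5 stroke at J2

β3 stroke at Sf1  (Sf1 (Sf) sets flow on bond)
β4 stroke at J3  (Se1: effort source, stroke at far end)
β1 stroke at J3  (J3 flow already set via bond 3)
β5 stroke at J2  (C1 outputs effort q/C1)
β0 stroke at J1  (0-jn J2 has e-setter on 5)
β2 stroke at R1  (J1 needs exactly one f-in)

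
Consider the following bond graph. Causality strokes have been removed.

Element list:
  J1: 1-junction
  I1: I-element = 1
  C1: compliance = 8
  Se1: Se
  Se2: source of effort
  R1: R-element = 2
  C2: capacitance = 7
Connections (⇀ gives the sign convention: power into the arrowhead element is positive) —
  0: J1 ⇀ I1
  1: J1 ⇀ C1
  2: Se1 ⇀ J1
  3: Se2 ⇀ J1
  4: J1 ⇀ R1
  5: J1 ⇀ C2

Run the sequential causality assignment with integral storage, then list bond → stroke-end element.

β0 →I1
β1 →J1
β2 →J1
β3 →J1
β4 →J1
β5 →J1

β2 |J1  (source Se1 imposes e)
β3 |J1  (Se2 (Se) sets effort on bond)
β0 |I1  (I1 outputs flow p/I1)
β1 |J1  (1-jn J1 has f-setter on 0)
β4 |J1  (J1: bond 0 brought flow, rest push out)
β5 |J1  (1-jn J1 has f-setter on 0)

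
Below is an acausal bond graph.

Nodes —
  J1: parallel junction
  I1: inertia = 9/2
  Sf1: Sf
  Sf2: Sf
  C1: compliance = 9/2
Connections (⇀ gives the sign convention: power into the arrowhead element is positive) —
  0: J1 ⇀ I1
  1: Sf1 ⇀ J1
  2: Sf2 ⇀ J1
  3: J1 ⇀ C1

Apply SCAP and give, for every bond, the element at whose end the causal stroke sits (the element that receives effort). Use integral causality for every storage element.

#0 |I1
#1 |Sf1
#2 |Sf2
#3 |J1

bond 1 stroke at Sf1  (Sf1 (Sf) sets flow on bond)
bond 2 stroke at Sf2  (source Sf2 imposes f)
bond 0 stroke at I1  (I1 integral (f out))
bond 3 stroke at J1  (closing 0-jn rule on J1)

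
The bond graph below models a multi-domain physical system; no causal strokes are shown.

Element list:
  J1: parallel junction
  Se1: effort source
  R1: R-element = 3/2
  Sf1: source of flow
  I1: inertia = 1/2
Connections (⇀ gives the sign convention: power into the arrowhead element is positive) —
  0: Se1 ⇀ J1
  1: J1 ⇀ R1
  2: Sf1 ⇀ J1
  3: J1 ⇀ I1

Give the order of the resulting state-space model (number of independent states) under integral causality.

bond 0 stroke→J1  (Se1 (Se) sets effort on bond)
bond 2 stroke→Sf1  (source Sf1 imposes f)
bond 1 stroke→R1  (common-e at J1 fixed by 0)
bond 3 stroke→I1  (J1 effort already set via bond 0)

1  (I1 all integral)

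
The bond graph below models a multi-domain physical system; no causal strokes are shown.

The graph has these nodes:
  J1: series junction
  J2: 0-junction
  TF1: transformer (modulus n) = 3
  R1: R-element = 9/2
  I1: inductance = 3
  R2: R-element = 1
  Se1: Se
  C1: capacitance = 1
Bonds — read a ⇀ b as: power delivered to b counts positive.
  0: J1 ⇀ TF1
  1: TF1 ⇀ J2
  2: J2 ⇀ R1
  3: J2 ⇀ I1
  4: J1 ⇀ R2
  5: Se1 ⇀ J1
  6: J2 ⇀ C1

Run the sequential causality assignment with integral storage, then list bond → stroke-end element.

b0 |J1
b1 |TF1
b2 |R1
b3 |I1
b4 |R2
b5 |J1
b6 |J2

b5 stroke→J1  (source Se1 imposes e)
b3 stroke→I1  (I1 outputs flow p/I1)
b6 stroke→J2  (prefer integral on C1)
b1 stroke→TF1  (J2 effort already set via bond 6)
b2 stroke→R1  (J2 effort already set via bond 6)
b0 stroke→J1  (TF1: transformer flips bond 1)
b4 stroke→R2  (closing 1-jn rule on J1)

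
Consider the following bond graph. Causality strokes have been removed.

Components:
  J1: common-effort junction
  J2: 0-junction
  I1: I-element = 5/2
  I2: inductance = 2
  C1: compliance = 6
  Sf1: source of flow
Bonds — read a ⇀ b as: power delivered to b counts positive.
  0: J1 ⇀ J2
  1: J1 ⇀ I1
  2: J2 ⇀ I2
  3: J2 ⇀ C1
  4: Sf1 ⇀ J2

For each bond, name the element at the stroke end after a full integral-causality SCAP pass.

bond 4 →Sf1  (Sf1: flow source, stroke at near end)
bond 1 →I1  (I1 outputs flow p/I1)
bond 0 →J1  (J1: last free bond brings effort in)
bond 2 →I2  (I2 outputs flow p/I2)
bond 3 →J2  (J2: last free bond brings effort in)

b0 |J1
b1 |I1
b2 |I2
b3 |J2
b4 |Sf1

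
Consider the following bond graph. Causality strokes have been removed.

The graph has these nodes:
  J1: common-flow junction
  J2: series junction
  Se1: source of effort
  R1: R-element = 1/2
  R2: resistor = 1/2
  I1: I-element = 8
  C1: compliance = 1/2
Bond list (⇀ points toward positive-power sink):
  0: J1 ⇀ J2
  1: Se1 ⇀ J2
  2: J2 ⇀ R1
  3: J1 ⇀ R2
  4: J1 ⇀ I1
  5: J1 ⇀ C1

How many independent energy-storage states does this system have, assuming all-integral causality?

b1 →J2  (Se1: effort source, stroke at far end)
b4 →I1  (I1 integral (f out))
b0 →J1  (common-f at J1 fixed by 4)
b3 →J1  (J1 flow already set via bond 4)
b5 →J1  (1-jn J1 has f-setter on 4)
b2 →J2  (J2: bond 0 brought flow, rest push out)

2  (C1, I1 all integral)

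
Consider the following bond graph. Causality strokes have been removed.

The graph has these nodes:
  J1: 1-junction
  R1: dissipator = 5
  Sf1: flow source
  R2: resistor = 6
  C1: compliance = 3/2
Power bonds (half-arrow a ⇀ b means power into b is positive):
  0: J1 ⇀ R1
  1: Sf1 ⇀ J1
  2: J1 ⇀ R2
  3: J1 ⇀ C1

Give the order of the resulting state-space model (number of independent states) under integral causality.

1  (C1 all integral)

bond 1 stroke at Sf1  (Sf1 (Sf) sets flow on bond)
bond 0 stroke at J1  (J1: bond 1 brought flow, rest push out)
bond 2 stroke at J1  (J1: bond 1 brought flow, rest push out)
bond 3 stroke at J1  (J1 flow already set via bond 1)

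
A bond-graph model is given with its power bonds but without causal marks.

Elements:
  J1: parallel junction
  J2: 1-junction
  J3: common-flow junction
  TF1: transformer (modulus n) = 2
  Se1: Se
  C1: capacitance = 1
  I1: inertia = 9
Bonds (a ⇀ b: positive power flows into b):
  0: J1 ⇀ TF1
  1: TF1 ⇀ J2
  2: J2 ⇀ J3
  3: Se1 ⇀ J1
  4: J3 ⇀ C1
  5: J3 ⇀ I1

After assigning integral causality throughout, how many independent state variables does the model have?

bond 3 stroke→J1  (Se1 (Se) sets effort on bond)
bond 0 stroke→TF1  (common-e at J1 fixed by 3)
bond 1 stroke→J2  (TF1 one-in-one-out from 0)
bond 2 stroke→J3  (J2: last free bond brings flow in)
bond 4 stroke→J3  (C1 integral (e out))
bond 5 stroke→I1  (only one flow-in slot at J3)

2  (C1, I1 all integral)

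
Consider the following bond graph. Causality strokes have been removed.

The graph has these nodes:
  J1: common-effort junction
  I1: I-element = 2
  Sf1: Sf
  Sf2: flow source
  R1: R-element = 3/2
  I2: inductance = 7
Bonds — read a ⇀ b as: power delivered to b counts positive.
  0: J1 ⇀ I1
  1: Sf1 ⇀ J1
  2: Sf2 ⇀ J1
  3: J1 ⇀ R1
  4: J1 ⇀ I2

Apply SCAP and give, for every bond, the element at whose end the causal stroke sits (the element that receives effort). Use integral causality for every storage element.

β0 |I1
β1 |Sf1
β2 |Sf2
β3 |J1
β4 |I2

bond 1 →Sf1  (Sf1 fixes flow; stroke at Sf1)
bond 2 →Sf2  (source Sf2 imposes f)
bond 0 →I1  (prefer integral on I1)
bond 4 →I2  (I2: I, integral causality)
bond 3 →J1  (closing 0-jn rule on J1)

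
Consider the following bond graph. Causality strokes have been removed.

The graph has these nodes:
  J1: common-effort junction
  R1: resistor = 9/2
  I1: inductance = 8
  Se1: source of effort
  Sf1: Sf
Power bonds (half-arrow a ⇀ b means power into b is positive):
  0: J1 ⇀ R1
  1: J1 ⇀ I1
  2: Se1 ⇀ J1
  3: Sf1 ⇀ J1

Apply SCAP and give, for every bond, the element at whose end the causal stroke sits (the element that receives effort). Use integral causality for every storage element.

bond 2 →J1  (Se1 (Se) sets effort on bond)
bond 3 →Sf1  (Sf1 (Sf) sets flow on bond)
bond 0 →R1  (common-e at J1 fixed by 2)
bond 1 →I1  (J1: bond 2 brought effort, rest push out)

#0 stroke at R1
#1 stroke at I1
#2 stroke at J1
#3 stroke at Sf1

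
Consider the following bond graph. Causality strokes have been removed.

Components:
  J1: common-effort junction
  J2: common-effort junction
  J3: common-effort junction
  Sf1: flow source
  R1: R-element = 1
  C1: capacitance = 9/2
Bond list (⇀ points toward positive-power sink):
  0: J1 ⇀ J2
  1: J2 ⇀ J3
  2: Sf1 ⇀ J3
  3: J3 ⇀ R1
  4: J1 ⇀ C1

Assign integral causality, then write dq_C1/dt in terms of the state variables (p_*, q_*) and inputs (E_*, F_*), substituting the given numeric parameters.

dq_C1/dt = F_Sf1 - 2*q_C1/9

#2 stroke at Sf1  (source Sf1 imposes f)
#4 stroke at J1  (C1 integral (e out))
#0 stroke at J2  (J1: bond 4 brought effort, rest push out)
#1 stroke at J3  (0-jn J2 has e-setter on 0)
#3 stroke at R1  (J3: bond 1 brought effort, rest push out)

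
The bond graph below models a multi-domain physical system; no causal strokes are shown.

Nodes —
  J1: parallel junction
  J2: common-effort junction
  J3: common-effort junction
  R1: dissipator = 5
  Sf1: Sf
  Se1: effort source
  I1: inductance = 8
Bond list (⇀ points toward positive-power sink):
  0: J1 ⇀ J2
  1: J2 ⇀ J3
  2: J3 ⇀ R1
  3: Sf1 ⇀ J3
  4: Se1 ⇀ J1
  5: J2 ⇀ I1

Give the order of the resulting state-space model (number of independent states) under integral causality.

#3 |Sf1  (Sf1 (Sf) sets flow on bond)
#4 |J1  (Se1 fixes effort; stroke away)
#0 |J2  (0-jn J1 has e-setter on 4)
#1 |J3  (J2: bond 0 brought effort, rest push out)
#5 |I1  (J2 effort already set via bond 0)
#2 |R1  (0-jn J3 has e-setter on 1)

1  (I1 all integral)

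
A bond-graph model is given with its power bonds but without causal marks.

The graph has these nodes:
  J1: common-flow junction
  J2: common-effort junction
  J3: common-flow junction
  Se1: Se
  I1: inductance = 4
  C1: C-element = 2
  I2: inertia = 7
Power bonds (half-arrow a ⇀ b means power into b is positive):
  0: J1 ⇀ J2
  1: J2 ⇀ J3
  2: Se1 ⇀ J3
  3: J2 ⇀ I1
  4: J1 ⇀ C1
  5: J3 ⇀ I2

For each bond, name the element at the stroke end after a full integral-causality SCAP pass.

bond 0 |J2
bond 1 |J3
bond 2 |J3
bond 3 |I1
bond 4 |J1
bond 5 |I2

bond 2 stroke at J3  (Se1: effort source, stroke at far end)
bond 3 stroke at I1  (I1 outputs flow p/I1)
bond 4 stroke at J1  (C1: C, integral causality)
bond 0 stroke at J2  (J1: last free bond brings flow in)
bond 1 stroke at J3  (common-e at J2 fixed by 0)
bond 5 stroke at I2  (closing 1-jn rule on J3)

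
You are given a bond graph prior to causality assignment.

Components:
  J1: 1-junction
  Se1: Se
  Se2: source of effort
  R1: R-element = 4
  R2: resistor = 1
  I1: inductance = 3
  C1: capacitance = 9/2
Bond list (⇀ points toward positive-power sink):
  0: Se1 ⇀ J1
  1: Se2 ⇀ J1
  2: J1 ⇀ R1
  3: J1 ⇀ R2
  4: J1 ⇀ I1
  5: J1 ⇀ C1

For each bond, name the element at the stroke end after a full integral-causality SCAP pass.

β0 stroke at J1  (Se1: effort source, stroke at far end)
β1 stroke at J1  (Se2: effort source, stroke at far end)
β4 stroke at I1  (I1: I, integral causality)
β2 stroke at J1  (J1: bond 4 brought flow, rest push out)
β3 stroke at J1  (J1 flow already set via bond 4)
β5 stroke at J1  (common-f at J1 fixed by 4)

b0 stroke at J1
b1 stroke at J1
b2 stroke at J1
b3 stroke at J1
b4 stroke at I1
b5 stroke at J1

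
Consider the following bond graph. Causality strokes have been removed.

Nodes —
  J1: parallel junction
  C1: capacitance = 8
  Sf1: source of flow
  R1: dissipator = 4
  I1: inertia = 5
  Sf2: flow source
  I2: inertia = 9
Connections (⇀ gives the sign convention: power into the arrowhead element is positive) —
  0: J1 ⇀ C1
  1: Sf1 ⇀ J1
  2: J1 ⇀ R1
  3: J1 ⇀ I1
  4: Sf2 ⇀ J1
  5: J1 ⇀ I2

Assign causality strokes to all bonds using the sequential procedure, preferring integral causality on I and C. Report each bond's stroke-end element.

β0 stroke at J1
β1 stroke at Sf1
β2 stroke at R1
β3 stroke at I1
β4 stroke at Sf2
β5 stroke at I2

bond 1 |Sf1  (source Sf1 imposes f)
bond 4 |Sf2  (source Sf2 imposes f)
bond 0 |J1  (C1 outputs effort q/C1)
bond 2 |R1  (J1 effort already set via bond 0)
bond 3 |I1  (common-e at J1 fixed by 0)
bond 5 |I2  (J1 effort already set via bond 0)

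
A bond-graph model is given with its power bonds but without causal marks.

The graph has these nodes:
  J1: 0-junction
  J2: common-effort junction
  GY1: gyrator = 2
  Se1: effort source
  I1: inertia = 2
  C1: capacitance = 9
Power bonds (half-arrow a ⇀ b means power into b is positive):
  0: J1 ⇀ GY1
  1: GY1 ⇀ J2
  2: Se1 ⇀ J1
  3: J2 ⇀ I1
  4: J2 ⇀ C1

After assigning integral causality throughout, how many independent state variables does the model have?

#2 stroke→J1  (Se1 (Se) sets effort on bond)
#0 stroke→GY1  (J1 effort already set via bond 2)
#1 stroke→GY1  (through GY1, causality inverts; strokes same side of GY1)
#3 stroke→I1  (I1 outputs flow p/I1)
#4 stroke→J2  (closing 0-jn rule on J2)

2  (C1, I1 all integral)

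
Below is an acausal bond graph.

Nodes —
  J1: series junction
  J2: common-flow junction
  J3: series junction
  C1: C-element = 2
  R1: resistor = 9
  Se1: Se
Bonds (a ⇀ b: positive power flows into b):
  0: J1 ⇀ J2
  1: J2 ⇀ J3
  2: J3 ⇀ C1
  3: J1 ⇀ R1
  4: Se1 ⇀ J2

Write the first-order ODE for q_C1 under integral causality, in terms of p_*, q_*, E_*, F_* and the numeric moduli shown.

dq_C1/dt = E_Se1/9 - q_C1/18

bond 4 →J2  (Se1: effort source, stroke at far end)
bond 2 →J3  (C1 outputs effort q/C1)
bond 1 →J2  (J3: last free bond brings flow in)
bond 0 →J1  (only one flow-in slot at J2)
bond 3 →R1  (only one flow-in slot at J1)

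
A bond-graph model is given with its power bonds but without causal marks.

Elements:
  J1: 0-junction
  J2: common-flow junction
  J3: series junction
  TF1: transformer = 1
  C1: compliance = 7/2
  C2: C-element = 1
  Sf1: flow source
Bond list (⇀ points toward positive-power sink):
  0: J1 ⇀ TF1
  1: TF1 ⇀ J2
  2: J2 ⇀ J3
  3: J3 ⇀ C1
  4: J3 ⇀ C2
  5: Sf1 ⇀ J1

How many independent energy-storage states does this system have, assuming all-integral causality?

bond 5 |Sf1  (Sf1: flow source, stroke at near end)
bond 0 |J1  (closing 0-jn rule on J1)
bond 1 |TF1  (TF TF1: opposite of bond 0)
bond 2 |J2  (J2: bond 1 brought flow, rest push out)
bond 3 |J3  (J3 flow already set via bond 2)
bond 4 |J3  (J3: bond 2 brought flow, rest push out)

2  (C1, C2 all integral)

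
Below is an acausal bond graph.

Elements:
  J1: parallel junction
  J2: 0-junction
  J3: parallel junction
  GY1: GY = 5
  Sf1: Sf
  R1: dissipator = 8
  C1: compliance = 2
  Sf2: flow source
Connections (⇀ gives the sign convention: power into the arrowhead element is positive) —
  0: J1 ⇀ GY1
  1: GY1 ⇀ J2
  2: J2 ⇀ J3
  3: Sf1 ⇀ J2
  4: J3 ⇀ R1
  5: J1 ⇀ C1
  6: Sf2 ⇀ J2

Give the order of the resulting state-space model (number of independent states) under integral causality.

1  (C1 all integral)

b3 stroke→Sf1  (Sf1 fixes flow; stroke at Sf1)
b6 stroke→Sf2  (source Sf2 imposes f)
b5 stroke→J1  (prefer integral on C1)
b0 stroke→GY1  (0-jn J1 has e-setter on 5)
b1 stroke→GY1  (through GY1, causality inverts; strokes same side of GY1)
b2 stroke→J2  (J2 needs exactly one e-in)
b4 stroke→J3  (closing 0-jn rule on J3)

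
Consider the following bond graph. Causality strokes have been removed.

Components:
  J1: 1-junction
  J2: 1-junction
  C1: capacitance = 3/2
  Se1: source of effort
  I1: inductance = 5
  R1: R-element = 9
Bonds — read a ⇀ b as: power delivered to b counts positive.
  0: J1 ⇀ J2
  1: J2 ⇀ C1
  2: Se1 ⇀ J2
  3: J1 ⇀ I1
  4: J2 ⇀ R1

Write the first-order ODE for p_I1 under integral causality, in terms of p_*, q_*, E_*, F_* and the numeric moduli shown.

dp_I1/dt = E_Se1 - 9*p_I1/5 - 2*q_C1/3

bond 2 stroke at J2  (Se1 fixes effort; stroke away)
bond 1 stroke at J2  (C1 integral (e out))
bond 3 stroke at I1  (I1 outputs flow p/I1)
bond 0 stroke at J1  (1-jn J1 has f-setter on 3)
bond 4 stroke at J2  (J2: bond 0 brought flow, rest push out)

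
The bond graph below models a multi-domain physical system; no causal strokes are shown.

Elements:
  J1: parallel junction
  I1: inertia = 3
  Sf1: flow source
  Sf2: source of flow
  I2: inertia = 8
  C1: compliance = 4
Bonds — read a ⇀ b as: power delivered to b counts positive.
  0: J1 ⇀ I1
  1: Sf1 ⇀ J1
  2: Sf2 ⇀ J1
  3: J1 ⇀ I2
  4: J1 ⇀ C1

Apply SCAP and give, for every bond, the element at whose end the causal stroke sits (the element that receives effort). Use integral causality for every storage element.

#0 →I1
#1 →Sf1
#2 →Sf2
#3 →I2
#4 →J1

bond 1 stroke→Sf1  (Sf1 (Sf) sets flow on bond)
bond 2 stroke→Sf2  (source Sf2 imposes f)
bond 0 stroke→I1  (I1 outputs flow p/I1)
bond 3 stroke→I2  (I2 outputs flow p/I2)
bond 4 stroke→J1  (J1 needs exactly one e-in)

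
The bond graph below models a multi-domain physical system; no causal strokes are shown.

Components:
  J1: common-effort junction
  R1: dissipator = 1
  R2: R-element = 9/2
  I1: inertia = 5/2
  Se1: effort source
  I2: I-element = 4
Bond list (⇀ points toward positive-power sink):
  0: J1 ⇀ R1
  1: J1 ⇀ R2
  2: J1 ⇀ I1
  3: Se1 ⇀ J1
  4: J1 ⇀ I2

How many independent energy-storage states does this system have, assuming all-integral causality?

#3 |J1  (Se1: effort source, stroke at far end)
#0 |R1  (J1 effort already set via bond 3)
#1 |R2  (common-e at J1 fixed by 3)
#2 |I1  (J1 effort already set via bond 3)
#4 |I2  (J1 effort already set via bond 3)

2  (I1, I2 all integral)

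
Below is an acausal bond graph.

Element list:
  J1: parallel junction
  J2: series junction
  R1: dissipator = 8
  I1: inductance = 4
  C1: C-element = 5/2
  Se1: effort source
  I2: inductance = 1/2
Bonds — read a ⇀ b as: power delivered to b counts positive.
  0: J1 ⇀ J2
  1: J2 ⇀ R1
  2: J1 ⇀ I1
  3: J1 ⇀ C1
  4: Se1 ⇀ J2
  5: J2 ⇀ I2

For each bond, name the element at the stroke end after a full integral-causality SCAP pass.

b4 →J2  (source Se1 imposes e)
b2 →I1  (I1 integral (f out))
b3 →J1  (C1 outputs effort q/C1)
b0 →J2  (common-e at J1 fixed by 3)
b5 →I2  (I2 outputs flow p/I2)
b1 →J2  (1-jn J2 has f-setter on 5)

b0 →J2
b1 →J2
b2 →I1
b3 →J1
b4 →J2
b5 →I2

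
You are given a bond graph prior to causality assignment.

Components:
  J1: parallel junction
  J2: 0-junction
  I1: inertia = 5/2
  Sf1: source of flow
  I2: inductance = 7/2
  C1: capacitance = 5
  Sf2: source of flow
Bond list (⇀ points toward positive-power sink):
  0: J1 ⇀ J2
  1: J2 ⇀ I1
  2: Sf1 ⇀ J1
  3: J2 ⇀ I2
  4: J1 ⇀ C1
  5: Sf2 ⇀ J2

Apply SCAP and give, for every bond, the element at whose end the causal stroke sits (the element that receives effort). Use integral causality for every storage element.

β2 |Sf1  (source Sf1 imposes f)
β5 |Sf2  (Sf2: flow source, stroke at near end)
β1 |I1  (I1 integral (f out))
β3 |I2  (I2 integral (f out))
β0 |J2  (J2: last free bond brings effort in)
β4 |J1  (closing 0-jn rule on J1)

b0 stroke→J2
b1 stroke→I1
b2 stroke→Sf1
b3 stroke→I2
b4 stroke→J1
b5 stroke→Sf2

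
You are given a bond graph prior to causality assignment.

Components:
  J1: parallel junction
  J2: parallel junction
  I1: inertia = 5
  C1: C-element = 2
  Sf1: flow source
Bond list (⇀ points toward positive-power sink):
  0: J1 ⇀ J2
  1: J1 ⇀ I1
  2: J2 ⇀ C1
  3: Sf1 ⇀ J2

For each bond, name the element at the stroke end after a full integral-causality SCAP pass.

bond 0 |J1
bond 1 |I1
bond 2 |J2
bond 3 |Sf1

β3 stroke→Sf1  (Sf1 (Sf) sets flow on bond)
β1 stroke→I1  (I1: I, integral causality)
β0 stroke→J1  (J1: last free bond brings effort in)
β2 stroke→J2  (only one effort-in slot at J2)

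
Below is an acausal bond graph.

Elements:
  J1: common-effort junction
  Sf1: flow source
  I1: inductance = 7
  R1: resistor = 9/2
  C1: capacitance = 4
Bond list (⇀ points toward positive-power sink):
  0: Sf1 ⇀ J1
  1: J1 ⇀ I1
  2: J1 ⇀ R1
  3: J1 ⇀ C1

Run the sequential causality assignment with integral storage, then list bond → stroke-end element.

#0 stroke→Sf1
#1 stroke→I1
#2 stroke→R1
#3 stroke→J1

#0 |Sf1  (Sf1: flow source, stroke at near end)
#1 |I1  (I1 outputs flow p/I1)
#3 |J1  (prefer integral on C1)
#2 |R1  (0-jn J1 has e-setter on 3)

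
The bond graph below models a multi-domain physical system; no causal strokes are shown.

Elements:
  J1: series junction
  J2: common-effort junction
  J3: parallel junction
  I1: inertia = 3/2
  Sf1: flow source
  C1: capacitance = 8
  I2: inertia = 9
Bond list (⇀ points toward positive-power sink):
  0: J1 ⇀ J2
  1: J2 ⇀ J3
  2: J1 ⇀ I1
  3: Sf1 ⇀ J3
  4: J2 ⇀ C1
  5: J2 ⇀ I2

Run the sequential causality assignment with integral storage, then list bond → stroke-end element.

β0 stroke at J1
β1 stroke at J3
β2 stroke at I1
β3 stroke at Sf1
β4 stroke at J2
β5 stroke at I2

b3 →Sf1  (Sf1 (Sf) sets flow on bond)
b1 →J3  (J3: last free bond brings effort in)
b2 →I1  (I1: I, integral causality)
b0 →J1  (common-f at J1 fixed by 2)
b4 →J2  (C1 integral (e out))
b5 →I2  (common-e at J2 fixed by 4)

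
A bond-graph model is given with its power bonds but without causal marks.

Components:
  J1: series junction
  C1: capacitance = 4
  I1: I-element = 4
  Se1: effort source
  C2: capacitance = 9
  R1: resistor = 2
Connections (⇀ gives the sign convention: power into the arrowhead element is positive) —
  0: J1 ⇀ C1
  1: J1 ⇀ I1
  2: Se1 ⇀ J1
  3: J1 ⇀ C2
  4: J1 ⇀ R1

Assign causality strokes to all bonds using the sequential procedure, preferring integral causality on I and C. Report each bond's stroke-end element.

#0 →J1
#1 →I1
#2 →J1
#3 →J1
#4 →J1

#2 |J1  (Se1 fixes effort; stroke away)
#0 |J1  (C1 outputs effort q/C1)
#1 |I1  (I1 outputs flow p/I1)
#3 |J1  (J1 flow already set via bond 1)
#4 |J1  (common-f at J1 fixed by 1)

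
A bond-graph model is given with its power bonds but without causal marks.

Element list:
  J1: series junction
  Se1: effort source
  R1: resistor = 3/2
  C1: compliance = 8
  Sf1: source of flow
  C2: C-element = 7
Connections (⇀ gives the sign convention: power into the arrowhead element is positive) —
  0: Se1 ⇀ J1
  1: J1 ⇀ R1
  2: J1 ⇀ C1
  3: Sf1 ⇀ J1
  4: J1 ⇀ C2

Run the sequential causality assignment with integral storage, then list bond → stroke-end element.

#0 stroke at J1  (Se1 fixes effort; stroke away)
#3 stroke at Sf1  (source Sf1 imposes f)
#1 stroke at J1  (J1: bond 3 brought flow, rest push out)
#2 stroke at J1  (J1 flow already set via bond 3)
#4 stroke at J1  (1-jn J1 has f-setter on 3)

β0 |J1
β1 |J1
β2 |J1
β3 |Sf1
β4 |J1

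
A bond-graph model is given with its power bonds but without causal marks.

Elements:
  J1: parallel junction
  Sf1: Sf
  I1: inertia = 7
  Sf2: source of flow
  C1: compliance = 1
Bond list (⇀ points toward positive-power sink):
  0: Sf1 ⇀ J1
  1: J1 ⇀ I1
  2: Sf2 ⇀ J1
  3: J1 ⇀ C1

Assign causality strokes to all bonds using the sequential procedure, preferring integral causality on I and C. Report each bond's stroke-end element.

bond 0 stroke→Sf1  (source Sf1 imposes f)
bond 2 stroke→Sf2  (Sf2 fixes flow; stroke at Sf2)
bond 1 stroke→I1  (I1 integral (f out))
bond 3 stroke→J1  (closing 0-jn rule on J1)

b0 →Sf1
b1 →I1
b2 →Sf2
b3 →J1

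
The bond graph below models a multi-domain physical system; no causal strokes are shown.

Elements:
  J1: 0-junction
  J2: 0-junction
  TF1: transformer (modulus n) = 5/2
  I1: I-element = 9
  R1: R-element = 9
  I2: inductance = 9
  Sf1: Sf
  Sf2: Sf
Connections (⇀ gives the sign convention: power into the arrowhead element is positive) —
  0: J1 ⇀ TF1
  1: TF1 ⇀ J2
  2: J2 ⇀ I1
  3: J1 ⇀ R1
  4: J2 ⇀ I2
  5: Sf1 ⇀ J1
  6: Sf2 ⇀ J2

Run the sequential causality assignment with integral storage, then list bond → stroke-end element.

b0 stroke→TF1
b1 stroke→J2
b2 stroke→I1
b3 stroke→J1
b4 stroke→I2
b5 stroke→Sf1
b6 stroke→Sf2

β5 stroke at Sf1  (source Sf1 imposes f)
β6 stroke at Sf2  (source Sf2 imposes f)
β2 stroke at I1  (prefer integral on I1)
β4 stroke at I2  (prefer integral on I2)
β1 stroke at J2  (only one effort-in slot at J2)
β0 stroke at TF1  (TF1 one-in-one-out from 1)
β3 stroke at J1  (only one effort-in slot at J1)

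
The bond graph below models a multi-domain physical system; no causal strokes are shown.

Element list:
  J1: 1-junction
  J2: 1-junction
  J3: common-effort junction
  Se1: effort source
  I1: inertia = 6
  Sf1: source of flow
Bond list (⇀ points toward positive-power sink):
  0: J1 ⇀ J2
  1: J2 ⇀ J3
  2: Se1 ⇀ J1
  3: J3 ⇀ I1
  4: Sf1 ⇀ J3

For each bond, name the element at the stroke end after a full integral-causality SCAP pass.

β0 stroke at J2
β1 stroke at J3
β2 stroke at J1
β3 stroke at I1
β4 stroke at Sf1

bond 2 |J1  (Se1: effort source, stroke at far end)
bond 4 |Sf1  (Sf1 fixes flow; stroke at Sf1)
bond 0 |J2  (only one flow-in slot at J1)
bond 1 |J3  (J2 needs exactly one f-in)
bond 3 |I1  (common-e at J3 fixed by 1)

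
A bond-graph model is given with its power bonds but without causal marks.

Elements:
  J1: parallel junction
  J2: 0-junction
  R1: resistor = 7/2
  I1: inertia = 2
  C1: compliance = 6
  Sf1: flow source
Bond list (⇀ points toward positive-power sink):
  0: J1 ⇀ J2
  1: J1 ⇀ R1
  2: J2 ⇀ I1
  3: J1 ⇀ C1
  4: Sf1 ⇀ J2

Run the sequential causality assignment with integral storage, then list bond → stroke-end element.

bond 4 stroke at Sf1  (Sf1 (Sf) sets flow on bond)
bond 2 stroke at I1  (prefer integral on I1)
bond 0 stroke at J2  (J2 needs exactly one e-in)
bond 3 stroke at J1  (C1: C, integral causality)
bond 1 stroke at R1  (common-e at J1 fixed by 3)

bond 0 stroke at J2
bond 1 stroke at R1
bond 2 stroke at I1
bond 3 stroke at J1
bond 4 stroke at Sf1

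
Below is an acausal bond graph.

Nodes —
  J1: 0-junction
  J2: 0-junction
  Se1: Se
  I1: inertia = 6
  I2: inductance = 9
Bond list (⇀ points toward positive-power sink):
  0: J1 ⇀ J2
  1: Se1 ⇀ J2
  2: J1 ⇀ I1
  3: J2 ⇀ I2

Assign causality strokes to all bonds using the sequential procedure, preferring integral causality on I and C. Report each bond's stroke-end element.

bond 1 |J2  (source Se1 imposes e)
bond 0 |J1  (J2: bond 1 brought effort, rest push out)
bond 3 |I2  (J2: bond 1 brought effort, rest push out)
bond 2 |I1  (common-e at J1 fixed by 0)

#0 stroke at J1
#1 stroke at J2
#2 stroke at I1
#3 stroke at I2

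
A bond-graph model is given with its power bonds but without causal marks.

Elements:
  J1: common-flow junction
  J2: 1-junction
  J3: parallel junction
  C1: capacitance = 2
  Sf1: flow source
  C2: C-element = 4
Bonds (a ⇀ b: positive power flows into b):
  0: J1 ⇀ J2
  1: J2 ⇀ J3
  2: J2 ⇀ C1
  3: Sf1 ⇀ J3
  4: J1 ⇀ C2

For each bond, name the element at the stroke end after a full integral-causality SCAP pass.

β0 stroke→J2
β1 stroke→J3
β2 stroke→J2
β3 stroke→Sf1
β4 stroke→J1

bond 3 |Sf1  (Sf1 (Sf) sets flow on bond)
bond 1 |J3  (closing 0-jn rule on J3)
bond 0 |J2  (common-f at J2 fixed by 1)
bond 2 |J2  (J2: bond 1 brought flow, rest push out)
bond 4 |J1  (1-jn J1 has f-setter on 0)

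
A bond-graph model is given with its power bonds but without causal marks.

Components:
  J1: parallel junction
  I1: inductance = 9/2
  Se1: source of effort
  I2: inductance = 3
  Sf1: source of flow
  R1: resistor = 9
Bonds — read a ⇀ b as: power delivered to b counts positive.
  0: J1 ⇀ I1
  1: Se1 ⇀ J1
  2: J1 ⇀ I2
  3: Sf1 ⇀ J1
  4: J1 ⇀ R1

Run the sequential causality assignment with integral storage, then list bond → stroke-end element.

bond 1 stroke→J1  (Se1 (Se) sets effort on bond)
bond 3 stroke→Sf1  (source Sf1 imposes f)
bond 0 stroke→I1  (J1 effort already set via bond 1)
bond 2 stroke→I2  (common-e at J1 fixed by 1)
bond 4 stroke→R1  (common-e at J1 fixed by 1)

b0 stroke at I1
b1 stroke at J1
b2 stroke at I2
b3 stroke at Sf1
b4 stroke at R1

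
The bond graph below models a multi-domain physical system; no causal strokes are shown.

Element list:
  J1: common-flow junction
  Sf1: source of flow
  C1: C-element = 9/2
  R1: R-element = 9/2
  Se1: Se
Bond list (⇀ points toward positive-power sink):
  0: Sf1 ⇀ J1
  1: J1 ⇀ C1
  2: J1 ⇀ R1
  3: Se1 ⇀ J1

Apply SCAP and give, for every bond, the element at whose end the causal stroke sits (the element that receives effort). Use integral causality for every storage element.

b0 stroke→Sf1  (source Sf1 imposes f)
b3 stroke→J1  (Se1: effort source, stroke at far end)
b1 stroke→J1  (common-f at J1 fixed by 0)
b2 stroke→J1  (common-f at J1 fixed by 0)

#0 stroke at Sf1
#1 stroke at J1
#2 stroke at J1
#3 stroke at J1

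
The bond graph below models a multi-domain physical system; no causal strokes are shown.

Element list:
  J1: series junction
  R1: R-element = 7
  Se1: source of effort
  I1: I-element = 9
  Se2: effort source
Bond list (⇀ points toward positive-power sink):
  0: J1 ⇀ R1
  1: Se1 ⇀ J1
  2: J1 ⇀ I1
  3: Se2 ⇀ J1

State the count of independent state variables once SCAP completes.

#1 →J1  (Se1 fixes effort; stroke away)
#3 →J1  (Se2: effort source, stroke at far end)
#2 →I1  (prefer integral on I1)
#0 →J1  (common-f at J1 fixed by 2)

1  (I1 all integral)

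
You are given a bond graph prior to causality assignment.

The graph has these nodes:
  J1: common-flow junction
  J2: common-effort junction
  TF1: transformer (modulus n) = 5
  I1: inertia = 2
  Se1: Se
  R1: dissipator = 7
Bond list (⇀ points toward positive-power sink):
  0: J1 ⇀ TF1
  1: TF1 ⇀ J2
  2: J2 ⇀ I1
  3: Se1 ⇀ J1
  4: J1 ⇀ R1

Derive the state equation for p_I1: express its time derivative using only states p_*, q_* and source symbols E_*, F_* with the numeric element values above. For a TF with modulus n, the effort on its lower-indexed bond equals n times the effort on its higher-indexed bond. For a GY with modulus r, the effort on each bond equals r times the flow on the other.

dp_I1/dt = E_Se1/5 - 7*p_I1/50

#3 |J1  (Se1: effort source, stroke at far end)
#2 |I1  (I1: I, integral causality)
#1 |J2  (J2 needs exactly one e-in)
#0 |TF1  (TF1: transformer flips bond 1)
#4 |J1  (J1: bond 0 brought flow, rest push out)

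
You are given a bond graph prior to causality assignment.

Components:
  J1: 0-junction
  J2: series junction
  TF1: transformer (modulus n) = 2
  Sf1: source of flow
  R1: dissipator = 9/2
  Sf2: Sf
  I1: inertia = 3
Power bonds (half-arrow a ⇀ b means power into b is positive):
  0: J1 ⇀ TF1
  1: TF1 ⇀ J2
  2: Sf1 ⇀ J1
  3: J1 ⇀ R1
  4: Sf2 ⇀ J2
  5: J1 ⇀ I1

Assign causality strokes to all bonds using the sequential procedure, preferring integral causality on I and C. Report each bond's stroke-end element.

#2 stroke→Sf1  (Sf1: flow source, stroke at near end)
#4 stroke→Sf2  (Sf2 (Sf) sets flow on bond)
#1 stroke→J2  (1-jn J2 has f-setter on 4)
#0 stroke→TF1  (TF TF1: opposite of bond 1)
#5 stroke→I1  (I1: I, integral causality)
#3 stroke→J1  (closing 0-jn rule on J1)

bond 0 stroke at TF1
bond 1 stroke at J2
bond 2 stroke at Sf1
bond 3 stroke at J1
bond 4 stroke at Sf2
bond 5 stroke at I1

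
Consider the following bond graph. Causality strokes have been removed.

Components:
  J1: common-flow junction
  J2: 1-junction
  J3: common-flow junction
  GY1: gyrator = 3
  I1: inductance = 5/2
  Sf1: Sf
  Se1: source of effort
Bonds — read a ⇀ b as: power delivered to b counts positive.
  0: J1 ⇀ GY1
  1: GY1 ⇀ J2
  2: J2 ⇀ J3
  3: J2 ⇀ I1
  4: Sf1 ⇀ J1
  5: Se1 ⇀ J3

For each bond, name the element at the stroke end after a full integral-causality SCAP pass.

β0 →J1
β1 →J2
β2 →J2
β3 →I1
β4 →Sf1
β5 →J3

bond 4 stroke at Sf1  (source Sf1 imposes f)
bond 5 stroke at J3  (Se1 fixes effort; stroke away)
bond 0 stroke at J1  (common-f at J1 fixed by 4)
bond 2 stroke at J2  (J3 needs exactly one f-in)
bond 1 stroke at J2  (GY1: gyrator matches bond 0)
bond 3 stroke at I1  (J2: last free bond brings flow in)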